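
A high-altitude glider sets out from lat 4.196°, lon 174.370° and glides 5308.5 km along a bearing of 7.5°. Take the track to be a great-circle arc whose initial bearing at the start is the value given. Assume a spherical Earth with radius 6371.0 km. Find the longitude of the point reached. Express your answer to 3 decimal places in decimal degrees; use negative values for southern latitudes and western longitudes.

δ = 5308.5/6371 = 0.833229 rad (47.7405°).
Start latitude φ₁ = 0.073234 rad; initial bearing θ = 0.130900 rad.
Applying the spherical law of cosines for sides, sin φ₂ = sin φ₁ cos δ + cos φ₁ sin δ cos θ = 0.781013, so φ₂ = 51.353°.
Then Δλ = atan2(0.096344, 0.615344) = 0.155309 rad, from sin θ sin δ cos φ₁ over cos δ − sin φ₁ sin φ₂.
λ₂ = 174.370° + 8.899° = 183.269°, normalized to (−180°, 180°] → -176.731°.

longitude -176.731°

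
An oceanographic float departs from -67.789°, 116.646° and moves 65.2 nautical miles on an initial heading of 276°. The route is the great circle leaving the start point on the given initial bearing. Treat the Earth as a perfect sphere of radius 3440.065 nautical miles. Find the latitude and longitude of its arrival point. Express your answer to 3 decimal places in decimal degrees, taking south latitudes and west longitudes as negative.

Angular distance δ = d/R = 65.2 / 3440.065 = 0.018953 rad.
Start latitude φ₁ = -1.183141 rad; initial bearing θ = 4.817109 rad.
Destination latitude: φ₂ = arcsin( sin φ₁ cos δ + cos φ₁ sin δ cos θ ) = arcsin(-0.924883) = -67.651°.
Then Δλ = atan2(-0.007125, 0.143566) = -0.049588 rad, from sin θ sin δ cos φ₁ over cos δ − sin φ₁ sin φ₂.
λ₂ = λ₁ + Δλ = 113.805°.

latitude -67.651°, longitude 113.805°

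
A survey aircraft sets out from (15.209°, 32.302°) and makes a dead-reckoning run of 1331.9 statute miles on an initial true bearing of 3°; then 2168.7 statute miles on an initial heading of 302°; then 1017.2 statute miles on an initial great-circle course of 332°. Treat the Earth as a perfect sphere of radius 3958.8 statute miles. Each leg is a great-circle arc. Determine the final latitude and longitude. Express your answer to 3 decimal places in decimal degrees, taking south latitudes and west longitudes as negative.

Apply the spherical direct solution leg by leg, carrying full precision between legs.
Leg 1: from (15.209°, 32.302°), δ = 1331.9/3958.8 = 0.336440 rad, θ = 3° → φ = 34.455°, λ = 33.503°.
Leg 2: from (34.455°, 33.503°), δ = 2168.7/3958.8 = 0.547818 rad, θ = 302° → φ = 45.280°, λ = -5.378°.
Leg 3: from (45.280°, -5.378°), δ = 1017.2/3958.8 = 0.256947 rad, θ = 332° → φ = 57.683°, λ = -18.274°.

latitude 57.683°, longitude -18.274°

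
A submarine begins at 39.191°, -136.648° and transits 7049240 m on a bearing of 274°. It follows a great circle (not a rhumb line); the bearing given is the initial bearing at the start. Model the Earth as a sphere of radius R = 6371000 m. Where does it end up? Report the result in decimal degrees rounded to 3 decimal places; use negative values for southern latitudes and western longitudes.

Angular distance δ = d/R = 7049240 / 6371000 = 1.106457 rad.
Start latitude φ₁ = 0.684012 rad; initial bearing θ = 4.782202 rad.
Applying the spherical law of cosines for sides, sin φ₂ = sin φ₁ cos δ + cos φ₁ sin δ cos θ = 0.331328, so φ₂ = 19.349°.
Δλ = atan2( sin θ sin δ cos φ₁ , cos δ − sin φ₁ sin φ₂ ) = atan2(-0.691292, 0.238463) = -1.238625 rad = -70.968°.
λ₂ = -136.648° + -70.968° = -207.616°, normalized to (−180°, 180°] → 152.384°.

latitude 19.349°, longitude 152.384°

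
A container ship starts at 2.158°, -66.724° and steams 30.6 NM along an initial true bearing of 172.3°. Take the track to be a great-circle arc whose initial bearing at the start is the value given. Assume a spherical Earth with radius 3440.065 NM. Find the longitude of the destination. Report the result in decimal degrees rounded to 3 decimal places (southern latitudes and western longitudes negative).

Angular distance δ = d/R = 30.6 / 3440.065 = 0.008895 rad.
Converting: φ₁ = 0.037664 rad, θ = 3.007202 rad.
Applying the spherical law of cosines for sides, sin φ₂ = sin φ₁ cos δ + cos φ₁ sin δ cos θ = 0.028845, so φ₂ = 1.653°.
Δλ = atan2( sin θ sin δ cos φ₁ , cos δ − sin φ₁ sin φ₂ ) = atan2(0.001191, 0.998874) = 0.001192 rad = 0.068°.
λ₂ = λ₁ + Δλ = -66.656°.

longitude -66.656°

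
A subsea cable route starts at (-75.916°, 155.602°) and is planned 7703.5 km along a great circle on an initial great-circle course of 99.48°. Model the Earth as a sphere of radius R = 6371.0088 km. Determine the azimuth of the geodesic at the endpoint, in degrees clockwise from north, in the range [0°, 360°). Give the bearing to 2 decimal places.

final bearing 15.04°

The arc subtends δ = 7703.5/6371.0088 = 1.209149 rad at the centre.
Start latitude φ₁ = -1.324984 rad; initial bearing θ = 1.736254 rad.
Destination latitude: φ₂ = arcsin( sin φ₁ cos δ + cos φ₁ sin δ cos θ ) = arcsin(-0.380667) = -22.375°.
Then Δλ = atan2(0.224495, -0.015409) = 1.639325 rad, from sin θ sin δ cos φ₁ over cos δ − sin φ₁ sin φ₂.
λ₂ = 155.602° + 93.926° = 249.528°, normalized to (−180°, 180°] → -110.472°.
The forward bearing on arrival equals the back-azimuth from the destination plus 180°.
Back-azimuth from P₂ (-22.37°, -110.47°) to P₁ (-75.92°, 155.60°), with Δλ' = λ₁ − λ₂ = 266.07°: atan2( sin Δλ' cos φ₁ , cos φ₂ sin φ₁ − sin φ₂ cos φ₁ cos Δλ' ) = 195.04°.
Final bearing = (195.04° + 180°) mod 360° = 15.04°.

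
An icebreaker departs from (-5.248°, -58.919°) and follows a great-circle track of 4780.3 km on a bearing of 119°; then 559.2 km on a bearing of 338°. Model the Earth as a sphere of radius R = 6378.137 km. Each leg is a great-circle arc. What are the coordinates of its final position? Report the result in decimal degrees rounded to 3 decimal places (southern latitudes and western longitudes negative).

Apply the spherical direct solution leg by leg, carrying full precision between legs.
Leg 1: from (-5.248°, -58.919°), δ = 4780.3/6378.137 = 0.749482 rad, θ = 119° → φ = -23.319°, λ = -18.464°.
Leg 2: from (-23.319°, -18.464°), δ = 559.2/6378.137 = 0.087675 rad, θ = 338° → φ = -18.650°, λ = -20.448°.

latitude -18.650°, longitude -20.448°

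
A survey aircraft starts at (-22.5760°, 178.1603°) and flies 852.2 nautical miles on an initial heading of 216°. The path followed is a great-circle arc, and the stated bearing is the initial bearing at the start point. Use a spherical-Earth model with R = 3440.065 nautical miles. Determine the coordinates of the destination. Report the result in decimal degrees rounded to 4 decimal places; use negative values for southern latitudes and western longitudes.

Angular distance δ = d/R = 852.2 / 3440.065 = 0.247728 rad.
Converting: φ₁ = -0.394026 rad, θ = 3.769911 rad.
Destination latitude: φ₂ = arcsin( sin φ₁ cos δ + cos φ₁ sin δ cos θ ) = arcsin(-0.555360) = -33.7355°.
Then Δλ = atan2(-0.133082, 0.756265) = -0.174189 rad, from sin θ sin δ cos φ₁ over cos δ − sin φ₁ sin φ₂.
λ₂ = λ₁ + Δλ = 168.1800°.

latitude -33.7355°, longitude 168.1800°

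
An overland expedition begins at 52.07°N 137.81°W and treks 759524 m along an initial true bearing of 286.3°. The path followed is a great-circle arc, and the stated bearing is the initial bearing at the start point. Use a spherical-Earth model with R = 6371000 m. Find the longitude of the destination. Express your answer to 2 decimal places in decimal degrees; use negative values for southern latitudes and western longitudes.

Angular distance δ = d/R = 759524 / 6371000 = 0.119216 rad.
Start latitude φ₁ = 0.908793 rad; initial bearing θ = 4.996878 rad.
Applying the spherical law of cosines for sides, sin φ₂ = sin φ₁ cos δ + cos φ₁ sin δ cos θ = 0.803683, so φ₂ = 53.48°.
Then Δλ = atan2(-0.070170, 0.358987) = -0.193032 rad, from sin θ sin δ cos φ₁ over cos δ − sin φ₁ sin φ₂.
λ₂ = -137.81° + -11.06° = -148.87°.

longitude -148.87°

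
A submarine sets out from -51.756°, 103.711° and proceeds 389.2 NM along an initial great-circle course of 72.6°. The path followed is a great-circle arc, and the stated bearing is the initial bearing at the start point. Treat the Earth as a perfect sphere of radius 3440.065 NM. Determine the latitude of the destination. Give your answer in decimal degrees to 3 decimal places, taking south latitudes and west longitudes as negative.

Central angle δ = d/R = 0.113137 rad.
Converting: φ₁ = -0.903313 rad, θ = 1.267109 rad.
Applying the spherical law of cosines for sides, sin φ₂ = sin φ₁ cos δ + cos φ₁ sin δ cos θ = -0.759462, so φ₂ = -49.417°.
Δλ = atan2( sin θ sin δ cos φ₁ , cos δ − sin φ₁ sin φ₂ ) = atan2(0.066686, 0.397139) = 0.166365 rad = 9.532°.
λ₂ = 103.711° + 9.532° = 113.243°.

latitude -49.417°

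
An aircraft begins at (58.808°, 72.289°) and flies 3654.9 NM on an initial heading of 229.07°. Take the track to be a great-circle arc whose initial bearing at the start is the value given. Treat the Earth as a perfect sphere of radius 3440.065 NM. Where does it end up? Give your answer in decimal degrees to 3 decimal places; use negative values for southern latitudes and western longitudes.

δ = 3654.9/3440.065 = 1.062451 rad (60.8739°).
Converting: φ₁ = 1.026393 rad, θ = 3.998026 rad.
Destination latitude: φ₂ = arcsin( sin φ₁ cos δ + cos φ₁ sin δ cos θ ) = arcsin(0.119973) = 6.891°.
For the longitude increment, Δλ = atan2( sin θ sin δ cos φ₁, cos δ − sin φ₁ sin φ₂ ) = atan2(-0.341807, 0.384103) = -41.665°.
λ₂ = 72.289° + -41.665° = 30.624°.

latitude 6.891°, longitude 30.624°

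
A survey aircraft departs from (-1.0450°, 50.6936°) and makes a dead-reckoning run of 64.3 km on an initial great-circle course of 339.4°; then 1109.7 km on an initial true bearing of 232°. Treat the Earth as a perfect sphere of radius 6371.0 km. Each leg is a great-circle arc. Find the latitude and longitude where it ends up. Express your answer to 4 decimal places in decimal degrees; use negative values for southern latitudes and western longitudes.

latitude -6.6237°, longitude 42.5881°

Apply the spherical direct solution leg by leg, carrying full precision between legs.
Leg 1: from (-1.0450°, 50.6936°), δ = 64.3/6371 = 0.010093 rad, θ = 339.4° → φ = -0.5037°, λ = 50.4901°.
Leg 2: from (-0.5037°, 50.4901°), δ = 1109.7/6371 = 0.174180 rad, θ = 232° → φ = -6.6237°, λ = 42.5881°.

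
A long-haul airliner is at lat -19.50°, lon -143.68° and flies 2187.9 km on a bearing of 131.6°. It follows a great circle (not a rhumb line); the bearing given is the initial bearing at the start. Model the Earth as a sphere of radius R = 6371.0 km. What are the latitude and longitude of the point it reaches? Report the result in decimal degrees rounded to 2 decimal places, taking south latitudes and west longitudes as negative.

latitude -31.67°, longitude -126.47°

The arc subtends δ = 2187.9/6371 = 0.343415 rad at the centre.
Start latitude φ₁ = -0.340339 rad; initial bearing θ = 2.296853 rad.
sin φ₂ = sin φ₁ cos δ + cos φ₁ sin δ cos θ = (-0.333807)(0.941610) + (0.942641)(0.336705)(-0.663926) = -0.525041
φ₂ = asin(-0.525041) = -0.552763 rad = -31.67°.
For the longitude increment, Δλ = atan2( sin θ sin δ cos φ₁, cos δ − sin φ₁ sin φ₂ ) = atan2(0.237345, 0.766348) = 17.21°.
λ₂ = -143.68° + 17.21° = -126.47°.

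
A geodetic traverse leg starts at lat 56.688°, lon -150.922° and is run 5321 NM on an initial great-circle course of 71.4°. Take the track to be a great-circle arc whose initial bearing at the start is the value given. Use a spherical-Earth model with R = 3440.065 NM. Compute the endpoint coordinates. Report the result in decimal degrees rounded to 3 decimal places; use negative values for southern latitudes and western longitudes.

Angular distance δ = d/R = 5321 / 3440.065 = 1.546773 rad.
With φ₁ = 56.688° = 0.989392 rad and θ = 71.4° = 1.246165 rad:
Applying the spherical law of cosines for sides, sin φ₂ = sin φ₁ cos δ + cos φ₁ sin δ cos θ = 0.195195, so φ₂ = 11.256°.
For the longitude increment, Δλ = atan2( sin θ sin δ cos φ₁, cos δ − sin φ₁ sin φ₂ ) = atan2(0.520362, -0.139102) = 104.966°.
λ₂ = -150.922° + 104.966° = -45.956°.

latitude 11.256°, longitude -45.956°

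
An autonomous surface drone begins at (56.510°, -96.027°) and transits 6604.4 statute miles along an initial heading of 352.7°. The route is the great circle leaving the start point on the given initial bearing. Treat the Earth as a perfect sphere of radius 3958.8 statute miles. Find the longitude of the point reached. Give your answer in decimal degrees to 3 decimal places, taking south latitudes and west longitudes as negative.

The arc subtends δ = 6604.4/3958.8 = 1.668283 rad at the centre.
Converting: φ₁ = 0.986286 rad, θ = 6.155776 rad.
Destination latitude: φ₂ = arcsin( sin φ₁ cos δ + cos φ₁ sin δ cos θ ) = arcsin(0.463546) = 27.616°.
Δλ = atan2( sin θ sin δ cos φ₁ , cos δ − sin φ₁ sin φ₂ ) = atan2(-0.069780, -0.483922) = -2.998382 rad = -171.795°.
λ₂ = -96.027° + -171.795° = -267.822°, normalized to (−180°, 180°] → 92.178°.

longitude 92.178°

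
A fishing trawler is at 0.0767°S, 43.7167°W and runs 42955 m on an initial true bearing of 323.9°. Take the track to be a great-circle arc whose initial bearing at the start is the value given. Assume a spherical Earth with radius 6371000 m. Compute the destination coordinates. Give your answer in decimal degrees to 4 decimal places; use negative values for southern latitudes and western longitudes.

latitude 0.2354°, longitude -43.9443°

Central angle δ = d/R = 0.006742 rad.
With φ₁ = -0.0767° = -0.001339 rad and θ = 323.9° = 5.653121 rad:
Destination latitude: φ₂ = arcsin( sin φ₁ cos δ + cos φ₁ sin δ cos θ ) = arcsin(0.004109) = 0.2354°.
For the longitude increment, Δλ = atan2( sin θ sin δ cos φ₁, cos δ − sin φ₁ sin φ₂ ) = atan2(-0.003972, 0.999983) = -0.2276°.
λ₂ = -43.7167° + -0.2276° = -43.9443°.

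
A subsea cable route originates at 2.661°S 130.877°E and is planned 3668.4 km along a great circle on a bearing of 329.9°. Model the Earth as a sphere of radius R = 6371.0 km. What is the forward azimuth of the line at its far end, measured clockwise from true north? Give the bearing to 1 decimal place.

final bearing 326.3°

δ = 3668.4/6371 = 0.575797 rad (32.9907°).
With φ₁ = -2.661° = -0.046443 rad and θ = 329.9° = 5.757841 rad:
sin φ₂ = sin φ₁ cos δ + cos φ₁ sin δ cos θ = (-0.046427)(0.838759) + (0.998922)(0.544503)(0.865151) = 0.431629
φ₂ = asin(0.431629) = 0.446298 rad = 25.571°.
Then Δλ = atan2(-0.272780, 0.858798) = -0.307551 rad, from sin θ sin δ cos φ₁ over cos δ − sin φ₁ sin φ₂.
λ₂ = λ₁ + Δλ = 113.256°.
The forward bearing on arrival equals the back-azimuth from the destination plus 180°.
Back-azimuth from P₂ (25.6°, 113.3°) to P₁ (-2.7°, 130.9°), with Δλ' = λ₁ − λ₂ = 17.6°: atan2( sin Δλ' cos φ₁ , cos φ₂ sin φ₁ − sin φ₂ cos φ₁ cos Δλ' ) = 146.3°.
Final bearing = (146.3° + 180°) mod 360° = 326.3°.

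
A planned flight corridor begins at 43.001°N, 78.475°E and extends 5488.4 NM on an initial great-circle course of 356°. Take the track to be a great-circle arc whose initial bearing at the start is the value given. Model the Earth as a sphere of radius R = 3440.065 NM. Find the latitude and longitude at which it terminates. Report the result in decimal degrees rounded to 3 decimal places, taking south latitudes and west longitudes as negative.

δ = 5488.4/3440.065 = 1.595435 rad (91.4117°).
Start latitude φ₁ = 0.750509 rad; initial bearing θ = 6.213372 rad.
Destination latitude: φ₂ = arcsin( sin φ₁ cos δ + cos φ₁ sin δ cos θ ) = arcsin(0.712537) = 45.442°.
Then Δλ = atan2(-0.051000, -0.510594) = -3.042039 rad, from sin θ sin δ cos φ₁ over cos δ − sin φ₁ sin φ₂.
λ₂ = λ₁ + Δλ = -95.821°.

latitude 45.442°, longitude -95.821°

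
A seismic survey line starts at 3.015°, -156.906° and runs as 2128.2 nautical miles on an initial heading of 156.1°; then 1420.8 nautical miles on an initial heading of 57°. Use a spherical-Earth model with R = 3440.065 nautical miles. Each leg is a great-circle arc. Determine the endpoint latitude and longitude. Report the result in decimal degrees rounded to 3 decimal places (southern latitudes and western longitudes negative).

latitude -14.758°, longitude -120.933°

Apply the spherical direct solution leg by leg, carrying full precision between legs.
Leg 1: from (3.015°, -156.906°), δ = 2128.2/3440.065 = 0.618651 rad, θ = 156.1° → φ = -29.119°, λ = -141.304°.
Leg 2: from (-29.119°, -141.304°), δ = 1420.8/3440.065 = 0.413015 rad, θ = 57° → φ = -14.758°, λ = -120.933°.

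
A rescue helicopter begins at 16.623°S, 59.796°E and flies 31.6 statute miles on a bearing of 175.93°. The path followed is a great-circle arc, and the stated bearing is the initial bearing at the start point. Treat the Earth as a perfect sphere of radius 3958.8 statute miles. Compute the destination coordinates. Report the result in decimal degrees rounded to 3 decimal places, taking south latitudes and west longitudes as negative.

latitude -17.079°, longitude 59.830°

Angular distance δ = d/R = 31.6 / 3958.8 = 0.007982 rad.
With φ₁ = -16.623° = -0.290126 rad and θ = 175.93° = 3.070558 rad:
Destination latitude: φ₂ = arcsin( sin φ₁ cos δ + cos φ₁ sin δ cos θ ) = arcsin(-0.293693) = -17.079°.
For the longitude increment, Δλ = atan2( sin θ sin δ cos φ₁, cos δ − sin φ₁ sin φ₂ ) = atan2(0.000543, 0.915950) = 0.034°.
Hence λ₂ = 59.796° + 0.034° = 59.830°.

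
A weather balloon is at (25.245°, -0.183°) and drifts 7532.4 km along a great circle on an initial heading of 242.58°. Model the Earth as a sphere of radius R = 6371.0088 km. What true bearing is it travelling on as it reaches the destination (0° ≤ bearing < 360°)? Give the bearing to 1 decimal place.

Central angle δ = d/R = 1.182293 rad.
Start latitude φ₁ = 0.440608 rad; initial bearing θ = 4.233820 rad.
Applying the spherical law of cosines for sides, sin φ₂ = sin φ₁ cos δ + cos φ₁ sin δ cos θ = -0.223931, so φ₂ = -12.940°.
Δλ = atan2( sin θ sin δ cos φ₁ , cos δ − sin φ₁ sin φ₂ ) = atan2(-0.743044, 0.474308) = -1.002668 rad = -57.449°.
λ₂ = -0.183° + -57.449° = -57.632°.
The forward bearing on arrival equals the back-azimuth from the destination plus 180°.
Back-azimuth from P₂ (-12.9°, -57.6°) to P₁ (25.2°, -0.2°), with Δλ' = λ₁ − λ₂ = 57.4°: atan2( sin Δλ' cos φ₁ , cos φ₂ sin φ₁ − sin φ₂ cos φ₁ cos Δλ' ) = 55.5°.
Final bearing = (55.5° + 180°) mod 360° = 235.5°.

final bearing 235.5°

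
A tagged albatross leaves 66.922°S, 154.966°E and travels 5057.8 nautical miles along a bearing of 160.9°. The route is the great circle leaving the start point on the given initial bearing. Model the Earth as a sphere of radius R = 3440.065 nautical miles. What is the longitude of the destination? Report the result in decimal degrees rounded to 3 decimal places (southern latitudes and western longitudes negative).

δ = 5057.8/3440.065 = 1.470263 rad (84.2399°).
With φ₁ = -66.922° = -1.168009 rad and θ = 160.9° = 2.808235 rad:
sin φ₂ = sin φ₁ cos δ + cos φ₁ sin δ cos θ = (-0.919972)(0.100364) + (0.391984)(0.994951)(-0.944949) = -0.460867
φ₂ = asin(-0.460867) = -0.478972 rad = -27.443°.
Δλ = atan2( sin θ sin δ cos φ₁ , cos δ − sin φ₁ sin φ₂ ) = atan2(0.127617, -0.323620) = 2.765975 rad = 158.479°.
λ₂ = 154.966° + 158.479° = 313.445°, normalized to (−180°, 180°] → -46.555°.

longitude -46.555°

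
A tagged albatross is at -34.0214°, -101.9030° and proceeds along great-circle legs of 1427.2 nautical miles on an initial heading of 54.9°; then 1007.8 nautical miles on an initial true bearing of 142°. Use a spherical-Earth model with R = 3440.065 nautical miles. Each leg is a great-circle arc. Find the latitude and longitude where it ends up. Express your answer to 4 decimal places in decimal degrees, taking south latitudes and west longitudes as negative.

latitude -31.4607°, longitude -69.5029°

Apply the spherical direct solution leg by leg, carrying full precision between legs.
Leg 1: from (-34.0214°, -101.9030°), δ = 1427.2/3440.065 = 0.414876 rad, θ = 54.9° → φ = -18.6593°, λ = -81.5336°.
Leg 2: from (-18.6593°, -81.5336°), δ = 1007.8/3440.065 = 0.292960 rad, θ = 142° → φ = -31.4607°, λ = -69.5029°.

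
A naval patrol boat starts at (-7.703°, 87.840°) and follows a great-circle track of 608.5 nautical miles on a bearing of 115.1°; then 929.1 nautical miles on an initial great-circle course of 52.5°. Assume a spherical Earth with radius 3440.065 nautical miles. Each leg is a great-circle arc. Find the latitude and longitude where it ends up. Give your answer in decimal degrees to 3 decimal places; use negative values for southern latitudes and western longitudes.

latitude -2.264°, longitude 109.442°

Apply the spherical direct solution leg by leg, carrying full precision between legs.
Leg 1: from (-7.703°, 87.840°), δ = 608.5/3440.065 = 0.176886 rad, θ = 115.1° → φ = -11.883°, λ = 97.212°.
Leg 2: from (-11.883°, 97.212°), δ = 929.1/3440.065 = 0.270082 rad, θ = 52.5° → φ = -2.264°, λ = 109.442°.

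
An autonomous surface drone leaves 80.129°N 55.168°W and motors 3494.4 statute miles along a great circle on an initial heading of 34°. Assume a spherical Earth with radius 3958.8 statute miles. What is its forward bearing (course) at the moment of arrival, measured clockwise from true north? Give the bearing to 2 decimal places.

Angular distance δ = d/R = 3494.4 / 3958.8 = 0.882692 rad.
Start latitude φ₁ = 1.398515 rad; initial bearing θ = 0.593412 rad.
Applying the spherical law of cosines for sides, sin φ₂ = sin φ₁ cos δ + cos φ₁ sin δ cos θ = 0.735455, so φ₂ = 47.346°.
For the longitude increment, Δλ = atan2( sin θ sin δ cos φ₁, cos δ − sin φ₁ sin φ₂ ) = atan2(0.074049, -0.089494) = 140.395°.
Hence λ₂ = -55.168° + 140.395° = 85.227°.
The forward bearing on arrival equals the back-azimuth from the destination plus 180°.
Back-azimuth from P₂ (47.35°, 85.23°) to P₁ (80.13°, -55.17°), with Δλ' = λ₁ − λ₂ = -140.39°: atan2( sin Δλ' cos φ₁ , cos φ₂ sin φ₁ − sin φ₂ cos φ₁ cos Δλ' ) = 351.87°.
Final bearing = (351.87° + 180°) mod 360° = 171.87°.

final bearing 171.87°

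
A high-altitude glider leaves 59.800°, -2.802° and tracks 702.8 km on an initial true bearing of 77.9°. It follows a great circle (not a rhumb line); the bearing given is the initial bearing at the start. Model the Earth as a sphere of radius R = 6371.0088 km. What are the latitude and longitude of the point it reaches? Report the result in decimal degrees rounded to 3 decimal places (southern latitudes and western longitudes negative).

The arc subtends δ = 702.8/6371.0088 = 0.110312 rad at the centre.
Start latitude φ₁ = 1.043707 rad; initial bearing θ = 1.359611 rad.
sin φ₂ = sin φ₁ cos δ + cos φ₁ sin δ cos θ = (0.864275)(0.993922) + (0.503020)(0.110089)(0.209619) = 0.870630
φ₂ = asin(0.870630) = 1.056481 rad = 60.532°.
For the longitude increment, Δλ = atan2( sin θ sin δ cos φ₁, cos δ − sin φ₁ sin φ₂ ) = atan2(0.054146, 0.241459) = 12.639°.
Hence λ₂ = -2.802° + 12.639° = 9.837°.

latitude 60.532°, longitude 9.837°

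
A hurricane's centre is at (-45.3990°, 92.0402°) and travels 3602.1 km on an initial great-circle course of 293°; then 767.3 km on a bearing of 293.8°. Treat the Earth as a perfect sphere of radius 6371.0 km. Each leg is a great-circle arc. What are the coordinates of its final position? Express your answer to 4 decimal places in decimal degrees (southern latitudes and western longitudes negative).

latitude -24.0629°, longitude 51.5143°

Apply the spherical direct solution leg by leg, carrying full precision between legs.
Leg 1: from (-45.3990°, 92.0402°), δ = 3602.1/6371 = 0.565390 rad, θ = 293° → φ = -27.0150°, λ = 58.4289°.
Leg 2: from (-27.0150°, 58.4289°), δ = 767.3/6371 = 0.120436 rad, θ = 293.8° → φ = -24.0629°, λ = 51.5143°.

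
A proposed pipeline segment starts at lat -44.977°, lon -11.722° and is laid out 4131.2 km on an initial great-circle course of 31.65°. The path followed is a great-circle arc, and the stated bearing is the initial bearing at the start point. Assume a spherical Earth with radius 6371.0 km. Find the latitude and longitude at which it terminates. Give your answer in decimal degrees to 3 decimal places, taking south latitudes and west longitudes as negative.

latitude -11.518°, longitude 7.148°

The arc subtends δ = 4131.2/6371 = 0.648438 rad at the centre.
Start latitude φ₁ = -0.784997 rad; initial bearing θ = 0.552397 rad.
sin φ₂ = sin φ₁ cos δ + cos φ₁ sin δ cos θ = (-0.706823)(0.797028) + (0.707391)(0.603942)(0.851269) = -0.199676
φ₂ = asin(-0.199676) = -0.201027 rad = -11.518°.
For the longitude increment, Δλ = atan2( sin θ sin δ cos φ₁, cos δ − sin φ₁ sin φ₂ ) = atan2(0.224176, 0.655893) = 18.870°.
λ₂ = λ₁ + Δλ = 7.148°.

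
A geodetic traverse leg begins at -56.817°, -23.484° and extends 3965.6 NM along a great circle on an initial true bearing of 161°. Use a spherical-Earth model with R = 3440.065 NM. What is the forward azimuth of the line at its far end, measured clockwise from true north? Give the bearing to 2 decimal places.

The arc subtends δ = 3965.6/3440.065 = 1.152769 rad at the centre.
Converting: φ₁ = -0.991644 rad, θ = 2.809980 rad.
Destination latitude: φ₂ = arcsin( sin φ₁ cos δ + cos φ₁ sin δ cos θ ) = arcsin(-0.812693) = -54.360°.
For the longitude increment, Δλ = atan2( sin θ sin δ cos φ₁, cos δ − sin φ₁ sin φ₂ ) = atan2(0.162845, -0.274206) = 149.295°.
λ₂ = λ₁ + Δλ = 125.811°.
The forward bearing on arrival equals the back-azimuth from the destination plus 180°.
Back-azimuth from P₂ (-54.36°, 125.81°) to P₁ (-56.82°, -23.48°), with Δλ' = λ₁ − λ₂ = -149.29°: atan2( sin Δλ' cos φ₁ , cos φ₂ sin φ₁ − sin φ₂ cos φ₁ cos Δλ' ) = 197.81°.
Final bearing = (197.81° + 180°) mod 360° = 17.81°.

final bearing 17.81°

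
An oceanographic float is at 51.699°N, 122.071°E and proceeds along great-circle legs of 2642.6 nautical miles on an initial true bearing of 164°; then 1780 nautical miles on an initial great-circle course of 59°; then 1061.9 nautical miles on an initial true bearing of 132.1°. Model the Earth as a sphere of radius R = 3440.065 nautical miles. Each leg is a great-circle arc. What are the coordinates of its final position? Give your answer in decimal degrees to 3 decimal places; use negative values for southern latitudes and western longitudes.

latitude 10.156°, longitude 173.797°

Apply the spherical direct solution leg by leg, carrying full precision between legs.
Leg 1: from (51.699°, 122.071°), δ = 2642.6/3440.065 = 0.768183 rad, θ = 164° → φ = 8.651°, λ = 133.241°.
Leg 2: from (8.651°, 133.241°), δ = 1780/3440.065 = 0.517432 rad, θ = 59° → φ = 22.494°, λ = 160.558°.
Leg 3: from (22.494°, 160.558°), δ = 1061.9/3440.065 = 0.308686 rad, θ = 132.1° → φ = 10.156°, λ = 173.797°.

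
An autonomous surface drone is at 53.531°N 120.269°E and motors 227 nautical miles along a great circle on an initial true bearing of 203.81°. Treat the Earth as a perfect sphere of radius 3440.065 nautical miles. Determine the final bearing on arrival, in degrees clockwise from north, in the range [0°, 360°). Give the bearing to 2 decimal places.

The arc subtends δ = 227/3440.065 = 0.065987 rad at the centre.
With φ₁ = 53.531° = 0.934292 rad and θ = 203.81° = 3.557156 rad:
Destination latitude: φ₂ = arcsin( sin φ₁ cos δ + cos φ₁ sin δ cos θ ) = arcsin(0.766571) = 50.047°.
Δλ = atan2( sin θ sin δ cos φ₁ , cos δ − sin φ₁ sin φ₂ ) = atan2(-0.015823, 0.381364) = -0.041466 rad = -2.376°.
λ₂ = 120.269° + -2.376° = 117.893°.
The forward bearing on arrival equals the back-azimuth from the destination plus 180°.
Back-azimuth from P₂ (50.05°, 117.89°) to P₁ (53.53°, 120.27°), with Δλ' = λ₁ − λ₂ = 2.38°: atan2( sin Δλ' cos φ₁ , cos φ₂ sin φ₁ − sin φ₂ cos φ₁ cos Δλ' ) = 21.94°.
Final bearing = (21.94° + 180°) mod 360° = 201.94°.

final bearing 201.94°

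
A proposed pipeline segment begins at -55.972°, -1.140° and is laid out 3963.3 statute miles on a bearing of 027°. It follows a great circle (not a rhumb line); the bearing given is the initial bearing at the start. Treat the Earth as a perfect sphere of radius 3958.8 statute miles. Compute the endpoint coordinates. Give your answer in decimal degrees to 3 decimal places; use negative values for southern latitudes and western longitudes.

The arc subtends δ = 3963.3/3958.8 = 1.001137 rad at the centre.
With φ₁ = -55.972° = -0.976896 rad and θ = 27° = 0.471239 rad:
sin φ₂ = sin φ₁ cos δ + cos φ₁ sin δ cos θ = (-0.828764)(0.539345) + (0.559598)(0.842085)(0.891007) = -0.027122
φ₂ = asin(-0.027122) = -0.027126 rad = -1.554°.
Then Δλ = atan2(0.213933, 0.516868) = 0.392435 rad, from sin θ sin δ cos φ₁ over cos δ − sin φ₁ sin φ₂.
λ₂ = -1.140° + 22.485° = 21.345°.

latitude -1.554°, longitude 21.345°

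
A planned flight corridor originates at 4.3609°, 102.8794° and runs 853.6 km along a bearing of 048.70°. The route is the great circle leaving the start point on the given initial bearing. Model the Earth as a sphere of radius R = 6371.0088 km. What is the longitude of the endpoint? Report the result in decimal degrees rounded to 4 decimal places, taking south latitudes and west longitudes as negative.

Central angle δ = d/R = 0.133982 rad.
Start latitude φ₁ = 0.076112 rad; initial bearing θ = 0.849975 rad.
Applying the spherical law of cosines for sides, sin φ₂ = sin φ₁ cos δ + cos φ₁ sin δ cos θ = 0.163266, so φ₂ = 9.3965°.
Δλ = atan2( sin θ sin δ cos φ₁ , cos δ − sin φ₁ sin φ₂ ) = atan2(0.100064, 0.978623) = 0.101896 rad = 5.8382°.
Hence λ₂ = 102.8794° + 5.8382° = 108.7176°.

longitude 108.7176°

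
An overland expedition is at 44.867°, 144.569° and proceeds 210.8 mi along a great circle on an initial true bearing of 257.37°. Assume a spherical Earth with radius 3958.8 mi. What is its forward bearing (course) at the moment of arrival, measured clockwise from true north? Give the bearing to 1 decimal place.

final bearing 254.5°

Central angle δ = d/R = 0.053248 rad.
Start latitude φ₁ = 0.783077 rad; initial bearing θ = 4.491954 rad.
sin φ₂ = sin φ₁ cos δ + cos φ₁ sin δ cos θ = (0.705463)(0.998583) + (0.708746)(0.053223)(-0.218654) = 0.696216
φ₂ = asin(0.696216) = 0.770112 rad = 44.124°.
Then Δλ = atan2(-0.036809, 0.507428) = -0.072414 rad, from sin θ sin δ cos φ₁ over cos δ − sin φ₁ sin φ₂.
Hence λ₂ = 144.569° + -4.149° = 140.420°.
The forward bearing on arrival equals the back-azimuth from the destination plus 180°.
Back-azimuth from P₂ (44.1°, 140.4°) to P₁ (44.9°, 144.6°), with Δλ' = λ₁ − λ₂ = 4.1°: atan2( sin Δλ' cos φ₁ , cos φ₂ sin φ₁ − sin φ₂ cos φ₁ cos Δλ' ) = 74.5°.
Final bearing = (74.5° + 180°) mod 360° = 254.5°.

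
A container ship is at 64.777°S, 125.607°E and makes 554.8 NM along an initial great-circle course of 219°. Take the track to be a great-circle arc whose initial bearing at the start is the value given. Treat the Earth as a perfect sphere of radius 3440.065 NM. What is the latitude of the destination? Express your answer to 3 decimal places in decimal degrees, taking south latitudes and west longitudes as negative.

latitude -71.102°

δ = 554.8/3440.065 = 0.161276 rad (9.2404°).
With φ₁ = -64.777° = -1.130572 rad and θ = 219° = 3.822271 rad:
sin φ₂ = sin φ₁ cos δ + cos φ₁ sin δ cos θ = (-0.904656)(0.987023) + (0.426142)(0.160578)(-0.777146) = -0.946096
φ₂ = asin(-0.946096) = -1.240961 rad = -71.102°.
For the longitude increment, Δλ = atan2( sin θ sin δ cos φ₁, cos δ − sin φ₁ sin φ₂ ) = atan2(-0.043064, 0.131132) = -18.180°.
λ₂ = λ₁ + Δλ = 107.427°.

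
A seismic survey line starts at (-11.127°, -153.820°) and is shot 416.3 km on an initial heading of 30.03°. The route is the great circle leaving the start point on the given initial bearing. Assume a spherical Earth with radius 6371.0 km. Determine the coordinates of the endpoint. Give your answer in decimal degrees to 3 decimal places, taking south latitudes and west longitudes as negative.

The arc subtends δ = 416.3/6371 = 0.065343 rad at the centre.
Converting: φ₁ = -0.194203 rad, θ = 0.524122 rad.
Applying the spherical law of cosines for sides, sin φ₂ = sin φ₁ cos δ + cos φ₁ sin δ cos θ = -0.137104, so φ₂ = -7.880°.
For the longitude increment, Δλ = atan2( sin θ sin δ cos φ₁, cos δ − sin φ₁ sin φ₂ ) = atan2(0.032064, 0.971407) = 1.890°.
λ₂ = -153.820° + 1.890° = -151.930°.

latitude -7.880°, longitude -151.930°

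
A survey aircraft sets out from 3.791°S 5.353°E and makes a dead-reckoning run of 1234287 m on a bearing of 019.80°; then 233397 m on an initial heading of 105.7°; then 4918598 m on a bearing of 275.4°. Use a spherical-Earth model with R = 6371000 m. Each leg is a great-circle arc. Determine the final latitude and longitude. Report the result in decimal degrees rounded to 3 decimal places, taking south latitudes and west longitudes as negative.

latitude 8.117°, longitude -33.400°

Apply the spherical direct solution leg by leg, carrying full precision between legs.
Leg 1: from (-3.791°, 5.353°), δ = 1234287/6371000 = 0.193735 rad, θ = 19.8° → φ = 6.654°, λ = 9.118°.
Leg 2: from (6.654°, 9.118°), δ = 233397/6371000 = 0.036634 rad, θ = 105.7° → φ = 6.082°, λ = 11.150°.
Leg 3: from (6.082°, 11.150°), δ = 4918598/6371000 = 0.772029 rad, θ = 275.4° → φ = 8.117°, λ = -33.400°.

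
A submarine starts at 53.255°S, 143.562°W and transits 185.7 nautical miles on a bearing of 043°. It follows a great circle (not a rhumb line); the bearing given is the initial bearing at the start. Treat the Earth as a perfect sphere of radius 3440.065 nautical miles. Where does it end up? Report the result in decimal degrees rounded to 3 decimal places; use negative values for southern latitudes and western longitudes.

latitude -50.944°, longitude -140.214°

Angular distance δ = d/R = 185.7 / 3440.065 = 0.053982 rad.
With φ₁ = -53.255° = -0.929475 rad and θ = 43° = 0.750492 rad:
Destination latitude: φ₂ = arcsin( sin φ₁ cos δ + cos φ₁ sin δ cos θ ) = arcsin(-0.776531) = -50.944°.
For the longitude increment, Δλ = atan2( sin θ sin δ cos φ₁, cos δ − sin φ₁ sin φ₂ ) = atan2(0.022014, 0.376304) = 3.348°.
λ₂ = λ₁ + Δλ = -140.214°.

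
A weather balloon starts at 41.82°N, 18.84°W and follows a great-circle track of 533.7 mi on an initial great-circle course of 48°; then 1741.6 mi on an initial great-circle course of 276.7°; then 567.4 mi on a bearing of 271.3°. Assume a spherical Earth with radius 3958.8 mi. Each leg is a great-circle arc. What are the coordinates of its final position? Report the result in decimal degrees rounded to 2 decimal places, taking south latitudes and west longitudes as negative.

latitude 43.45°, longitude -57.71°

Apply the spherical direct solution leg by leg, carrying full precision between legs.
Leg 1: from (41.82°, -18.84°), δ = 533.7/3958.8 = 0.134814 rad, θ = 48° → φ = 46.70°, λ = -10.47°.
Leg 2: from (46.70°, -10.47°), δ = 1741.6/3958.8 = 0.439931 rad, θ = 276.7° → φ = 43.83°, λ = -46.36°.
Leg 3: from (43.83°, -46.36°), δ = 567.4/3958.8 = 0.143326 rad, θ = 271.3° → φ = 43.45°, λ = -57.71°.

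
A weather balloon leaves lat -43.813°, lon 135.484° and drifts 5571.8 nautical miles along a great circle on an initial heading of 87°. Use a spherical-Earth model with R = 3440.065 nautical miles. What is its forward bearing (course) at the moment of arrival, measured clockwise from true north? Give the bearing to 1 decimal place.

The arc subtends δ = 5571.8/3440.065 = 1.619679 rad at the centre.
Converting: φ₁ = -0.764681 rad, θ = 1.518436 rad.
Applying the spherical law of cosines for sides, sin φ₂ = sin φ₁ cos δ + cos φ₁ sin δ cos θ = 0.071549, so φ₂ = 4.103°.
Δλ = atan2( sin θ sin δ cos φ₁ , cos δ − sin φ₁ sin φ₂ ) = atan2(0.719753, 0.000671) = 1.569864 rad = 89.947°.
λ₂ = 135.484° + 89.947° = 225.431°, normalized to (−180°, 180°] → -134.569°.
The forward bearing on arrival equals the back-azimuth from the destination plus 180°.
Back-azimuth from P₂ (4.1°, -134.6°) to P₁ (-43.8°, 135.5°), with Δλ' = λ₁ − λ₂ = 270.1°: atan2( sin Δλ' cos φ₁ , cos φ₂ sin φ₁ − sin φ₂ cos φ₁ cos Δλ' ) = 226.3°.
Final bearing = (226.3° + 180°) mod 360° = 46.3°.

final bearing 46.3°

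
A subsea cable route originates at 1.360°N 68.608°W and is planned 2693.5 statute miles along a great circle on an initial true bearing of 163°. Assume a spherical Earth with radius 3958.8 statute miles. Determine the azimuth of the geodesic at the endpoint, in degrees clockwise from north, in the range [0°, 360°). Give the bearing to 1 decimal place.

final bearing 158.9°

Angular distance δ = d/R = 2693.5 / 3958.8 = 0.680383 rad.
Start latitude φ₁ = 0.023736 rad; initial bearing θ = 2.844887 rad.
Destination latitude: φ₂ = arcsin( sin φ₁ cos δ + cos φ₁ sin δ cos θ ) = arcsin(-0.582984) = -35.661°.
For the longitude increment, Δλ = atan2( sin θ sin δ cos φ₁, cos δ − sin φ₁ sin φ₂ ) = atan2(0.183877, 0.791169) = 13.084°.
λ₂ = λ₁ + Δλ = -55.524°.
The forward bearing on arrival equals the back-azimuth from the destination plus 180°.
Back-azimuth from P₂ (-35.7°, -55.5°) to P₁ (1.4°, -68.6°), with Δλ' = λ₁ − λ₂ = -13.1°: atan2( sin Δλ' cos φ₁ , cos φ₂ sin φ₁ − sin φ₂ cos φ₁ cos Δλ' ) = 338.9°.
Final bearing = (338.9° + 180°) mod 360° = 158.9°.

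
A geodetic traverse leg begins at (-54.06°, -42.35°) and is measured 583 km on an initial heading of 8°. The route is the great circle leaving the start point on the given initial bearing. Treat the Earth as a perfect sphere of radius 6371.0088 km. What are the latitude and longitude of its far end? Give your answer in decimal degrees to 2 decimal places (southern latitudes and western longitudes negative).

latitude -48.86°, longitude -41.24°

δ = 583/6371.0088 = 0.091508 rad (5.2430°).
Start latitude φ₁ = -0.943525 rad; initial bearing θ = 0.139626 rad.
Destination latitude: φ₂ = arcsin( sin φ₁ cos δ + cos φ₁ sin δ cos θ ) = arcsin(-0.753132) = -48.86°.
Then Δλ = atan2(0.007465, 0.386056) = 0.019333 rad, from sin θ sin δ cos φ₁ over cos δ − sin φ₁ sin φ₂.
λ₂ = λ₁ + Δλ = -41.24°.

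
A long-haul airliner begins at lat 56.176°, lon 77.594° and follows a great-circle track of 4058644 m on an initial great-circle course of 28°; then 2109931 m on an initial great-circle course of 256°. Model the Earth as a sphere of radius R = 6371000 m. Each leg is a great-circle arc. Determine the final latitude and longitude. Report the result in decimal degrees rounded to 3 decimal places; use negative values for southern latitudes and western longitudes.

latitude 62.374°, longitude 122.433°

Apply the spherical direct solution leg by leg, carrying full precision between legs.
Leg 1: from (56.176°, 77.594°), δ = 4058644/6371000 = 0.637050 rad, θ = 28° → φ = 73.771°, λ = 165.308°.
Leg 2: from (73.771°, 165.308°), δ = 2109931/6371000 = 0.331177 rad, θ = 256° → φ = 62.374°, λ = 122.433°.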